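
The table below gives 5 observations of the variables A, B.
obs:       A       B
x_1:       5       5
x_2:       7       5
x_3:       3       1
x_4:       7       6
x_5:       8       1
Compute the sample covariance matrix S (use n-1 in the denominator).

Step 1 — column means:
  mean(A) = (5 + 7 + 3 + 7 + 8) / 5 = 30/5 = 6
  mean(B) = (5 + 5 + 1 + 6 + 1) / 5 = 18/5 = 3.6

Step 2 — sample covariance S[i,j] = (1/(n-1)) · Σ_k (x_{k,i} - mean_i) · (x_{k,j} - mean_j), with n-1 = 4.
  S[A,A] = ((-1)·(-1) + (1)·(1) + (-3)·(-3) + (1)·(1) + (2)·(2)) / 4 = 16/4 = 4
  S[A,B] = ((-1)·(1.4) + (1)·(1.4) + (-3)·(-2.6) + (1)·(2.4) + (2)·(-2.6)) / 4 = 5/4 = 1.25
  S[B,B] = ((1.4)·(1.4) + (1.4)·(1.4) + (-2.6)·(-2.6) + (2.4)·(2.4) + (-2.6)·(-2.6)) / 4 = 23.2/4 = 5.8

S is symmetric (S[j,i] = S[i,j]). Assembling:

S = [[4, 1.25],
 [1.25, 5.8]]


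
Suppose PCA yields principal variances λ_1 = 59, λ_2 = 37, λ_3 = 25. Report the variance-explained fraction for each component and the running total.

Step 1 — total variance = trace(Sigma) = Σ λ_i = 59 + 37 + 25 = 121.

Step 2 — fraction explained by component i = λ_i / Σ λ:
  PC1: 59/121 = 0.4876
  PC2: 37/121 = 0.3058
  PC3: 25/121 = 0.2066

Step 3 — cumulative fraction after k components = (λ_1 + ... + λ_k) / Σ λ:
  k = 1: 59/121 = 0.4876
  k = 2: (59 + 37)/121 = 96/121 = 0.7934
  k = 3: (59 + 37 + 25)/121 = 121/121 = 1

Summary (fraction, with percent):

explained: PC1 0.4876 (48.76%), PC2 0.3058 (30.58%), PC3 0.2066 (20.66%);  cumulative: 0.4876, 0.7934, 1


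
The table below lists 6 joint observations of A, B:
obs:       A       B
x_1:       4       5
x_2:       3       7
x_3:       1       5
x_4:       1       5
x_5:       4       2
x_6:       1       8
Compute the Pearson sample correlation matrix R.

Step 1 — column means:
  mean(A) = (4 + 3 + 1 + 1 + 4 + 1) / 6 = 14/6 = 2.3333
  mean(B) = (5 + 7 + 5 + 5 + 2 + 8) / 6 = 32/6 = 5.3333

Step 2 — sample variances and covariances s[i,j] = (1/(n-1)) · Σ_k (x_{k,i} - mean_i) · (x_{k,j} - mean_j), with n-1 = 5:
  s[A,A] = ((1.6667)·(1.6667) + (0.6667)·(0.6667) + (-1.3333)·(-1.3333) + (-1.3333)·(-1.3333) + (1.6667)·(1.6667) + (-1.3333)·(-1.3333)) / 5 = 11.3333/5 = 2.2667
  s[A,B] = ((1.6667)·(-0.3333) + (0.6667)·(1.6667) + (-1.3333)·(-0.3333) + (-1.3333)·(-0.3333) + (1.6667)·(-3.3333) + (-1.3333)·(2.6667)) / 5 = -7.6667/5 = -1.5333
  s[B,B] = ((-0.3333)·(-0.3333) + (1.6667)·(1.6667) + (-0.3333)·(-0.3333) + (-0.3333)·(-0.3333) + (-3.3333)·(-3.3333) + (2.6667)·(2.6667)) / 5 = 21.3333/5 = 4.2667
  Sample standard deviations s_i = √(s[i,i]):
  s(A) = √(2.2667) = 1.5055
  s(B) = √(4.2667) = 2.0656

Step 3 — r_{ij} = s_{ij} / (s_i · s_j):
  r[A,A] = 1 (diagonal).
  r[A,B] = -1.5333 / (1.5055 · 2.0656) = -1.5333 / 3.1098 = -0.4931
  r[B,B] = 1 (diagonal).

R is symmetric with unit diagonal. Assembling:

R = [[1, -0.4931],
 [-0.4931, 1]]


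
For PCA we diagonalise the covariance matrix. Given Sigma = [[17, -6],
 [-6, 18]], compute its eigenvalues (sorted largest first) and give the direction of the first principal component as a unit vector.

Step 1 — characteristic polynomial of 2×2 Sigma:
  det(Sigma - λI) = λ² - trace · λ + det = 0.
  trace = 17 + 18 = 35, det = 17·18 - (-6)² = 270.
Step 2 — discriminant:
  Δ = trace² - 4·det = 1225 - 1080 = 145.
Step 3 — eigenvalues:
  λ = (trace ± √Δ)/2 = (35 ± 12.0416)/2,
  λ_1 = 23.5208,  λ_2 = 11.4792.

Step 4 — unit eigenvector for λ_1: solve (Sigma - λ_1 I)v = 0. First row:
  (17 - 23.5208)·v_x + (-6)·v_y = 0, i.e. (-6.5208)·v_x + (-6)·v_y = 0,
  so v ∝ (b, λ_1 - a) = (-6, 6.5208); multiply by -1 so the first entry is positive: u = (6, -6.5208).
  ||u|| = √((6)² + (-6.5208)²) = √(78.5208) ≈ 8.8612,
  v_1 = u/||u|| ≈ (0.6771, -0.7359) (||v_1|| = 1).

λ_1 = 23.5208,  λ_2 = 11.4792;  v_1 ≈ (0.6771, -0.7359)


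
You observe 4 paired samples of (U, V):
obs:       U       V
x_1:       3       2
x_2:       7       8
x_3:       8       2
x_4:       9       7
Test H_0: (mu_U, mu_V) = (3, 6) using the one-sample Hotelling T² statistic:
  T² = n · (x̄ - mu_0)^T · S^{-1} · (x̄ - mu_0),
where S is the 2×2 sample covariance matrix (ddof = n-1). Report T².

Step 1 — sample mean vector:
  mean(U) = (3 + 7 + 8 + 9) / 4 = 27/4 = 6.75
  mean(V) = (2 + 8 + 2 + 7) / 4 = 19/4 = 4.75
  x̄ = (6.75, 4.75),  deviation x̄ - mu_0 = (6.75, 4.75) - (3, 6) = (3.75, -1.25).

Step 2 — sample covariance matrix, S[i,j] = (1/(n-1)) · Σ_k (x_{k,i} - mean_i) · (x_{k,j} - mean_j), divisor n-1 = 3:
  S[U,U] = ((-3.75)·(-3.75) + (0.25)·(0.25) + (1.25)·(1.25) + (2.25)·(2.25)) / 3 = 20.75/3 = 6.9167
  S[U,V] = ((-3.75)·(-2.75) + (0.25)·(3.25) + (1.25)·(-2.75) + (2.25)·(2.25)) / 3 = 12.75/3 = 4.25
  S[V,V] = ((-2.75)·(-2.75) + (3.25)·(3.25) + (-2.75)·(-2.75) + (2.25)·(2.25)) / 3 = 30.75/3 = 10.25
  S = [[6.9167, 4.25],
 [4.25, 10.25]].

Step 3 — invert S. det(S) = 6.9167·10.25 - (4.25)² = 52.8333.
  S^{-1} = (1/det) · [[d, -b], [-b, a]] = [[0.194, -0.0804],
 [-0.0804, 0.1309]].

Step 4 — quadratic form (x̄ - mu_0)^T · S^{-1} · (x̄ - mu_0):
  S^{-1} · (x̄ - mu_0) = (0.8281, -0.4653),
  (x̄ - mu_0)^T · [...] = (3.75)·(0.8281) + (-1.25)·(-0.4653) = 3.6869.

Step 5 — scale by n: T² = 4 · 3.6869 = 14.7476.

T² ≈ 14.7476


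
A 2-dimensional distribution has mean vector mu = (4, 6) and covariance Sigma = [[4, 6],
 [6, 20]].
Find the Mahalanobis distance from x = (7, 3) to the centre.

Step 1 — centre the observation: (x - mu) = (3, -3).

Step 2 — invert Sigma. det(Sigma) = 4·20 - (6)² = 44.
  Sigma^{-1} = (1/det) · [[d, -b], [-b, a]] = [[0.4545, -0.1364],
 [-0.1364, 0.0909]].

Step 3 — form the quadratic (x - mu)^T · Sigma^{-1} · (x - mu):
  Sigma^{-1} · (x - mu) = (1.7727, -0.6818).
  (x - mu)^T · [Sigma^{-1} · (x - mu)] = (3)·(1.7727) + (-3)·(-0.6818) = 7.3636.

Step 4 — take square root: d = √(7.3636) ≈ 2.7136.

d(x, mu) = √(7.3636) ≈ 2.7136


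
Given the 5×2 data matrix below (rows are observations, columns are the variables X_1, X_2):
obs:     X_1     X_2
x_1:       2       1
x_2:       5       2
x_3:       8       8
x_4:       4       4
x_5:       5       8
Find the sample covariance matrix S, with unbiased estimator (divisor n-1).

Step 1 — column means:
  mean(X_1) = (2 + 5 + 8 + 4 + 5) / 5 = 24/5 = 4.8
  mean(X_2) = (1 + 2 + 8 + 4 + 8) / 5 = 23/5 = 4.6

Step 2 — sample covariance S[i,j] = (1/(n-1)) · Σ_k (x_{k,i} - mean_i) · (x_{k,j} - mean_j), with n-1 = 4.
  S[X_1,X_1] = ((-2.8)·(-2.8) + (0.2)·(0.2) + (3.2)·(3.2) + (-0.8)·(-0.8) + (0.2)·(0.2)) / 4 = 18.8/4 = 4.7
  S[X_1,X_2] = ((-2.8)·(-3.6) + (0.2)·(-2.6) + (3.2)·(3.4) + (-0.8)·(-0.6) + (0.2)·(3.4)) / 4 = 21.6/4 = 5.4
  S[X_2,X_2] = ((-3.6)·(-3.6) + (-2.6)·(-2.6) + (3.4)·(3.4) + (-0.6)·(-0.6) + (3.4)·(3.4)) / 4 = 43.2/4 = 10.8

S is symmetric (S[j,i] = S[i,j]). Assembling:

S = [[4.7, 5.4],
 [5.4, 10.8]]


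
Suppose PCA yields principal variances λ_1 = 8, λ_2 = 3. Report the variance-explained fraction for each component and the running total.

Step 1 — total variance = trace(Sigma) = Σ λ_i = 8 + 3 = 11.

Step 2 — fraction explained by component i = λ_i / Σ λ:
  PC1: 8/11 = 0.7273
  PC2: 3/11 = 0.2727

Step 3 — cumulative fraction after k components = (λ_1 + ... + λ_k) / Σ λ:
  k = 1: 8/11 = 0.7273
  k = 2: (8 + 3)/11 = 11/11 = 1

Summary (fraction, with percent):

explained: PC1 0.7273 (72.73%), PC2 0.2727 (27.27%);  cumulative: 0.7273, 1


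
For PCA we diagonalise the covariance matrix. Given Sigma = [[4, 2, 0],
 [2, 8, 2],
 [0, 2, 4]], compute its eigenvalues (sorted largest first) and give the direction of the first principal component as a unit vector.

Step 1 — characteristic polynomial p(λ) = det(λI - Sigma) = λ³ - tr·λ² + c_1·λ - det, where tr = trace, c_1 = sum of the principal 2×2 minors, det = det(Sigma):
  tr = 4 + 8 + 4 = 16,
  c_1 = (4·8 - (2)²) + (4·4 - (0)²) + (8·4 - (2)²) = 28 + 16 + 28 = 72,
  det = 4·(8·4 - (2)²) - (2)·((2)·4 - (2)·(0)) + (0)·((2)·(2) - 8·(0)) = 4·(28) - (2)·(8) + (0)·(4) = 96.
  So p(λ) = λ³ - 16λ² + 72λ - 96.
Step 2 — look for an integer root (rational root theorem: any rational root is an integer divisor of 96). Testing λ = 4:
  p(4) = 64 - 256 + 288 - 96 = 0  ✓
  Dividing out (λ - 4): p(λ) = (λ - 4)(λ² - 12λ + 24).
Step 3 — remaining eigenvalues from the quadratic λ² - 12λ + 24 = 0:
  Δ = 12² - 4·24 = 144 - 96 = 48,  λ = (12 ± √48)/2 = (12 ± 6.9282)/2 ≈ 9.4641 or 2.5359.
  Sorted: λ_1 = 9.4641,  λ_2 = 4,  λ_3 = 2.5359  (check: sum = 16 = tr ✓).

Step 4 — unit eigenvector for λ_1 ≈ 9.4641: v spans the null space of (Sigma - λ_1 I), whose rows are
  r_1 = (-5.4641, 2, 0),  r_2 = (2, -1.4641, 2),  r_3 = (0, 2, -5.4641).
  v is orthogonal to every row, so take v ∝ r_1 × r_2 = ((2)·(2) - (0)·(-1.4641), (0)·(2) - (-5.4641)·(2), (-5.4641)·(-1.4641) - (2)·(2)) ≈ (4, 10.9282, 4).
  Let u = (4, 10.9282, 4).
  ||u|| = √((4)² + (10.9282)² + (4)²) = √(151.4256) ≈ 12.3055,  v_1 = u/||u|| ≈ (0.3251, 0.8881, 0.3251) (||v_1|| = 1).

λ_1 = 9.4641,  λ_2 = 4,  λ_3 = 2.5359;  v_1 ≈ (0.3251, 0.8881, 0.3251)


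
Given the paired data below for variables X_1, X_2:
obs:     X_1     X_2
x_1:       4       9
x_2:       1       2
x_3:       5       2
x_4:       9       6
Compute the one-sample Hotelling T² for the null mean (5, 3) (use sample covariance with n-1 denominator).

Step 1 — sample mean vector:
  mean(X_1) = (4 + 1 + 5 + 9) / 4 = 19/4 = 4.75
  mean(X_2) = (9 + 2 + 2 + 6) / 4 = 19/4 = 4.75
  x̄ = (4.75, 4.75),  deviation x̄ - mu_0 = (4.75, 4.75) - (5, 3) = (-0.25, 1.75).

Step 2 — sample covariance matrix, S[i,j] = (1/(n-1)) · Σ_k (x_{k,i} - mean_i) · (x_{k,j} - mean_j), divisor n-1 = 3:
  S[X_1,X_1] = ((-0.75)·(-0.75) + (-3.75)·(-3.75) + (0.25)·(0.25) + (4.25)·(4.25)) / 3 = 32.75/3 = 10.9167
  S[X_1,X_2] = ((-0.75)·(4.25) + (-3.75)·(-2.75) + (0.25)·(-2.75) + (4.25)·(1.25)) / 3 = 11.75/3 = 3.9167
  S[X_2,X_2] = ((4.25)·(4.25) + (-2.75)·(-2.75) + (-2.75)·(-2.75) + (1.25)·(1.25)) / 3 = 34.75/3 = 11.5833
  S = [[10.9167, 3.9167],
 [3.9167, 11.5833]].

Step 3 — invert S. det(S) = 10.9167·11.5833 - (3.9167)² = 111.1111.
  S^{-1} = (1/det) · [[d, -b], [-b, a]] = [[0.1042, -0.0353],
 [-0.0353, 0.0983]].

Step 4 — quadratic form (x̄ - mu_0)^T · S^{-1} · (x̄ - mu_0):
  S^{-1} · (x̄ - mu_0) = (-0.0878, 0.1808),
  (x̄ - mu_0)^T · [...] = (-0.25)·(-0.0878) + (1.75)·(0.1808) = 0.3383.

Step 5 — scale by n: T² = 4 · 0.3383 = 1.353.

T² ≈ 1.353


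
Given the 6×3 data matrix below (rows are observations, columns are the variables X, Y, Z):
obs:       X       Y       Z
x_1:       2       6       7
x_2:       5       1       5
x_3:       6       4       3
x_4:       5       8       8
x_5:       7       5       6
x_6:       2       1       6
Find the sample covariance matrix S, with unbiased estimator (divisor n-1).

Step 1 — column means:
  mean(X) = (2 + 5 + 6 + 5 + 7 + 2) / 6 = 27/6 = 4.5
  mean(Y) = (6 + 1 + 4 + 8 + 5 + 1) / 6 = 25/6 = 4.1667
  mean(Z) = (7 + 5 + 3 + 8 + 6 + 6) / 6 = 35/6 = 5.8333

Step 2 — sample covariance S[i,j] = (1/(n-1)) · Σ_k (x_{k,i} - mean_i) · (x_{k,j} - mean_j), with n-1 = 5.
  S[X,X] = ((-2.5)·(-2.5) + (0.5)·(0.5) + (1.5)·(1.5) + (0.5)·(0.5) + (2.5)·(2.5) + (-2.5)·(-2.5)) / 5 = 21.5/5 = 4.3
  S[X,Y] = ((-2.5)·(1.8333) + (0.5)·(-3.1667) + (1.5)·(-0.1667) + (0.5)·(3.8333) + (2.5)·(0.8333) + (-2.5)·(-3.1667)) / 5 = 5.5/5 = 1.1
  S[X,Z] = ((-2.5)·(1.1667) + (0.5)·(-0.8333) + (1.5)·(-2.8333) + (0.5)·(2.1667) + (2.5)·(0.1667) + (-2.5)·(0.1667)) / 5 = -6.5/5 = -1.3
  S[Y,Y] = ((1.8333)·(1.8333) + (-3.1667)·(-3.1667) + (-0.1667)·(-0.1667) + (3.8333)·(3.8333) + (0.8333)·(0.8333) + (-3.1667)·(-3.1667)) / 5 = 38.8333/5 = 7.7667
  S[Y,Z] = ((1.8333)·(1.1667) + (-3.1667)·(-0.8333) + (-0.1667)·(-2.8333) + (3.8333)·(2.1667) + (0.8333)·(0.1667) + (-3.1667)·(0.1667)) / 5 = 13.1667/5 = 2.6333
  S[Z,Z] = ((1.1667)·(1.1667) + (-0.8333)·(-0.8333) + (-2.8333)·(-2.8333) + (2.1667)·(2.1667) + (0.1667)·(0.1667) + (0.1667)·(0.1667)) / 5 = 14.8333/5 = 2.9667

S is symmetric (S[j,i] = S[i,j]). Assembling:

S = [[4.3, 1.1, -1.3],
 [1.1, 7.7667, 2.6333],
 [-1.3, 2.6333, 2.9667]]


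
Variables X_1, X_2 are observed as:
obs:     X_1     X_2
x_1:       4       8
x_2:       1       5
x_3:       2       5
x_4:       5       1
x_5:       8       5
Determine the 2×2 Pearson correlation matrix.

Step 1 — column means:
  mean(X_1) = (4 + 1 + 2 + 5 + 8) / 5 = 20/5 = 4
  mean(X_2) = (8 + 5 + 5 + 1 + 5) / 5 = 24/5 = 4.8

Step 2 — sample variances and covariances s[i,j] = (1/(n-1)) · Σ_k (x_{k,i} - mean_i) · (x_{k,j} - mean_j), with n-1 = 4:
  s[X_1,X_1] = ((0)·(0) + (-3)·(-3) + (-2)·(-2) + (1)·(1) + (4)·(4)) / 4 = 30/4 = 7.5
  s[X_1,X_2] = ((0)·(3.2) + (-3)·(0.2) + (-2)·(0.2) + (1)·(-3.8) + (4)·(0.2)) / 4 = -4/4 = -1
  s[X_2,X_2] = ((3.2)·(3.2) + (0.2)·(0.2) + (0.2)·(0.2) + (-3.8)·(-3.8) + (0.2)·(0.2)) / 4 = 24.8/4 = 6.2
  Sample standard deviations s_i = √(s[i,i]):
  s(X_1) = √(7.5) = 2.7386
  s(X_2) = √(6.2) = 2.49

Step 3 — r_{ij} = s_{ij} / (s_i · s_j):
  r[X_1,X_1] = 1 (diagonal).
  r[X_1,X_2] = -1 / (2.7386 · 2.49) = -1 / 6.8191 = -0.1466
  r[X_2,X_2] = 1 (diagonal).

R is symmetric with unit diagonal. Assembling:

R = [[1, -0.1466],
 [-0.1466, 1]]


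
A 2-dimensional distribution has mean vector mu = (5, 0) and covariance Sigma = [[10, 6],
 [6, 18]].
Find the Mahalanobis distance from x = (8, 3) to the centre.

Step 1 — centre the observation: (x - mu) = (3, 3).

Step 2 — invert Sigma. det(Sigma) = 10·18 - (6)² = 144.
  Sigma^{-1} = (1/det) · [[d, -b], [-b, a]] = [[0.125, -0.0417],
 [-0.0417, 0.0694]].

Step 3 — form the quadratic (x - mu)^T · Sigma^{-1} · (x - mu):
  Sigma^{-1} · (x - mu) = (0.25, 0.0833).
  (x - mu)^T · [Sigma^{-1} · (x - mu)] = (3)·(0.25) + (3)·(0.0833) = 1.

Step 4 — take square root: d = √(1) ≈ 1.

d(x, mu) = √(1) ≈ 1


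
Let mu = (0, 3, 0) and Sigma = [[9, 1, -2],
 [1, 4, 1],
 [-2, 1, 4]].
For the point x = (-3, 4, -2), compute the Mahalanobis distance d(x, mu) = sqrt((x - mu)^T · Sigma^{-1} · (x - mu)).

Step 1 — centre the observation: (x - mu) = (-3, 1, -2).

Step 2 — invert Sigma (cofactor / det for 3×3, or solve directly):
  Sigma^{-1} = [[0.1351, -0.0541, 0.0811],
 [-0.0541, 0.2883, -0.0991],
 [0.0811, -0.0991, 0.3153]].

Step 3 — form the quadratic (x - mu)^T · Sigma^{-1} · (x - mu):
  Sigma^{-1} · (x - mu) = (-0.6216, 0.6486, -0.973).
  (x - mu)^T · [Sigma^{-1} · (x - mu)] = (-3)·(-0.6216) + (1)·(0.6486) + (-2)·(-0.973) = 4.4595.

Step 4 — take square root: d = √(4.4595) ≈ 2.1117.

d(x, mu) = √(4.4595) ≈ 2.1117


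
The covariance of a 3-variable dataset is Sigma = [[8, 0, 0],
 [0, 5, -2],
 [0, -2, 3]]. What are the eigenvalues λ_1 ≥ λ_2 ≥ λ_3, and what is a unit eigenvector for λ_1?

Step 1 — characteristic polynomial p(λ) = det(λI - Sigma) = λ³ - tr·λ² + c_1·λ - det, where tr = trace, c_1 = sum of the principal 2×2 minors, det = det(Sigma):
  tr = 8 + 5 + 3 = 16,
  c_1 = (8·5 - (0)²) + (8·3 - (0)²) + (5·3 - (-2)²) = 40 + 24 + 11 = 75,
  det = 8·(5·3 - (-2)²) - (0)·((0)·3 - (-2)·(0)) + (0)·((0)·(-2) - 5·(0)) = 8·(11) - (0)·(0) + (0)·(0) = 88.
  So p(λ) = λ³ - 16λ² + 75λ - 88.
Step 2 — look for an integer root (rational root theorem: any rational root is an integer divisor of 88). Testing λ = 8:
  p(8) = 512 - 1024 + 600 - 88 = 0  ✓
  Dividing out (λ - 8): p(λ) = (λ - 8)(λ² - 8λ + 11).
Step 3 — remaining eigenvalues from the quadratic λ² - 8λ + 11 = 0:
  Δ = 8² - 4·11 = 64 - 44 = 20,  λ = (8 ± √20)/2 = (8 ± 4.4721)/2 ≈ 6.2361 or 1.7639.
  Sorted: λ_1 = 8,  λ_2 = 6.2361,  λ_3 = 1.7639  (check: sum = 16 = tr ✓).

Step 4 — unit eigenvector for λ_1 = 8: v spans the null space of (Sigma - λ_1 I), whose rows are
  r_1 = (0, 0, 0),  r_2 = (0, -3, -2),  r_3 = (0, -2, -5).
  v is orthogonal to every row, so take v ∝ r_2 × r_3 = ((-3)·(-5) - (-2)·(-2), (-2)·(0) - (0)·(-5), (0)·(-2) - (-3)·(0)) = (11, 0, 0).
  Rescale (divide by 11): u = (1, 0, 0).
  ||u|| = √((1)² + (0)² + (0)²) = √(1) = 1,  v_1 = u/||u|| ≈ (1, 0, 0) (||v_1|| = 1).

λ_1 = 8,  λ_2 = 6.2361,  λ_3 = 1.7639;  v_1 ≈ (1, 0, 0)


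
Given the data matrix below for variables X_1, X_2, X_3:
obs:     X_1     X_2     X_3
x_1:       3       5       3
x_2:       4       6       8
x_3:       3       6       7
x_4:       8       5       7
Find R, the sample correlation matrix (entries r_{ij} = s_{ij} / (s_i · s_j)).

Step 1 — column means:
  mean(X_1) = (3 + 4 + 3 + 8) / 4 = 18/4 = 4.5
  mean(X_2) = (5 + 6 + 6 + 5) / 4 = 22/4 = 5.5
  mean(X_3) = (3 + 8 + 7 + 7) / 4 = 25/4 = 6.25

Step 2 — sample variances and covariances s[i,j] = (1/(n-1)) · Σ_k (x_{k,i} - mean_i) · (x_{k,j} - mean_j), with n-1 = 3:
  s[X_1,X_1] = ((-1.5)·(-1.5) + (-0.5)·(-0.5) + (-1.5)·(-1.5) + (3.5)·(3.5)) / 3 = 17/3 = 5.6667
  s[X_1,X_2] = ((-1.5)·(-0.5) + (-0.5)·(0.5) + (-1.5)·(0.5) + (3.5)·(-0.5)) / 3 = -2/3 = -0.6667
  s[X_1,X_3] = ((-1.5)·(-3.25) + (-0.5)·(1.75) + (-1.5)·(0.75) + (3.5)·(0.75)) / 3 = 5.5/3 = 1.8333
  s[X_2,X_2] = ((-0.5)·(-0.5) + (0.5)·(0.5) + (0.5)·(0.5) + (-0.5)·(-0.5)) / 3 = 1/3 = 0.3333
  s[X_2,X_3] = ((-0.5)·(-3.25) + (0.5)·(1.75) + (0.5)·(0.75) + (-0.5)·(0.75)) / 3 = 2.5/3 = 0.8333
  s[X_3,X_3] = ((-3.25)·(-3.25) + (1.75)·(1.75) + (0.75)·(0.75) + (0.75)·(0.75)) / 3 = 14.75/3 = 4.9167
  Sample standard deviations s_i = √(s[i,i]):
  s(X_1) = √(5.6667) = 2.3805
  s(X_2) = √(0.3333) = 0.5774
  s(X_3) = √(4.9167) = 2.2174

Step 3 — r_{ij} = s_{ij} / (s_i · s_j):
  r[X_1,X_1] = 1 (diagonal).
  r[X_1,X_2] = -0.6667 / (2.3805 · 0.5774) = -0.6667 / 1.3744 = -0.4851
  r[X_1,X_3] = 1.8333 / (2.3805 · 2.2174) = 1.8333 / 5.2784 = 0.3473
  r[X_2,X_2] = 1 (diagonal).
  r[X_2,X_3] = 0.8333 / (0.5774 · 2.2174) = 0.8333 / 1.2802 = 0.6509
  r[X_3,X_3] = 1 (diagonal).

R is symmetric with unit diagonal. Assembling:

R = [[1, -0.4851, 0.3473],
 [-0.4851, 1, 0.6509],
 [0.3473, 0.6509, 1]]


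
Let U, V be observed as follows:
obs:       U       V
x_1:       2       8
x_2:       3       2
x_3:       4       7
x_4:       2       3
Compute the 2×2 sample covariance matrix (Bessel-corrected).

Step 1 — column means:
  mean(U) = (2 + 3 + 4 + 2) / 4 = 11/4 = 2.75
  mean(V) = (8 + 2 + 7 + 3) / 4 = 20/4 = 5

Step 2 — sample covariance S[i,j] = (1/(n-1)) · Σ_k (x_{k,i} - mean_i) · (x_{k,j} - mean_j), with n-1 = 3.
  S[U,U] = ((-0.75)·(-0.75) + (0.25)·(0.25) + (1.25)·(1.25) + (-0.75)·(-0.75)) / 3 = 2.75/3 = 0.9167
  S[U,V] = ((-0.75)·(3) + (0.25)·(-3) + (1.25)·(2) + (-0.75)·(-2)) / 3 = 1/3 = 0.3333
  S[V,V] = ((3)·(3) + (-3)·(-3) + (2)·(2) + (-2)·(-2)) / 3 = 26/3 = 8.6667

S is symmetric (S[j,i] = S[i,j]). Assembling:

S = [[0.9167, 0.3333],
 [0.3333, 8.6667]]


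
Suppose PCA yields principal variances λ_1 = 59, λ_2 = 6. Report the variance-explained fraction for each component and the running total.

Step 1 — total variance = trace(Sigma) = Σ λ_i = 59 + 6 = 65.

Step 2 — fraction explained by component i = λ_i / Σ λ:
  PC1: 59/65 = 0.9077
  PC2: 6/65 = 0.0923

Step 3 — cumulative fraction after k components = (λ_1 + ... + λ_k) / Σ λ:
  k = 1: 59/65 = 0.9077
  k = 2: (59 + 6)/65 = 65/65 = 1

Summary (fraction, with percent):

explained: PC1 0.9077 (90.77%), PC2 0.0923 (9.23%);  cumulative: 0.9077, 1


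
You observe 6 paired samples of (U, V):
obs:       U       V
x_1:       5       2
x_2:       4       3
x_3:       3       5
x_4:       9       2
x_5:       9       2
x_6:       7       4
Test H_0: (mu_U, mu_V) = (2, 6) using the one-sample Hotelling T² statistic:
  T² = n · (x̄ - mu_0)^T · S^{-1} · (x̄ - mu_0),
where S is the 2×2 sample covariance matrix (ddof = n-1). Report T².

Step 1 — sample mean vector:
  mean(U) = (5 + 4 + 3 + 9 + 9 + 7) / 6 = 37/6 = 6.1667
  mean(V) = (2 + 3 + 5 + 2 + 2 + 4) / 6 = 18/6 = 3
  x̄ = (6.1667, 3),  deviation x̄ - mu_0 = (6.1667, 3) - (2, 6) = (4.1667, -3).

Step 2 — sample covariance matrix, S[i,j] = (1/(n-1)) · Σ_k (x_{k,i} - mean_i) · (x_{k,j} - mean_j), divisor n-1 = 5:
  S[U,U] = ((-1.1667)·(-1.1667) + (-2.1667)·(-2.1667) + (-3.1667)·(-3.1667) + (2.8333)·(2.8333) + (2.8333)·(2.8333) + (0.8333)·(0.8333)) / 5 = 32.8333/5 = 6.5667
  S[U,V] = ((-1.1667)·(-1) + (-2.1667)·(0) + (-3.1667)·(2) + (2.8333)·(-1) + (2.8333)·(-1) + (0.8333)·(1)) / 5 = -10/5 = -2
  S[V,V] = ((-1)·(-1) + (0)·(0) + (2)·(2) + (-1)·(-1) + (-1)·(-1) + (1)·(1)) / 5 = 8/5 = 1.6
  S = [[6.5667, -2],
 [-2, 1.6]].

Step 3 — invert S. det(S) = 6.5667·1.6 - (-2)² = 6.5067.
  S^{-1} = (1/det) · [[d, -b], [-b, a]] = [[0.2459, 0.3074],
 [0.3074, 1.0092]].

Step 4 — quadratic form (x̄ - mu_0)^T · S^{-1} · (x̄ - mu_0):
  S^{-1} · (x̄ - mu_0) = (0.1025, -1.7469),
  (x̄ - mu_0)^T · [...] = (4.1667)·(0.1025) + (-3)·(-1.7469) = 5.6677.

Step 5 — scale by n: T² = 6 · 5.6677 = 34.0061.

T² ≈ 34.0061


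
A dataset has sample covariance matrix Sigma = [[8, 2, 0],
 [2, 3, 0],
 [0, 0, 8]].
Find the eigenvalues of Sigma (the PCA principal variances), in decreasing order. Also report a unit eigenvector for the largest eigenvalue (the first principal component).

Step 1 — characteristic polynomial p(λ) = det(λI - Sigma) = λ³ - tr·λ² + c_1·λ - det, where tr = trace, c_1 = sum of the principal 2×2 minors, det = det(Sigma):
  tr = 8 + 3 + 8 = 19,
  c_1 = (8·3 - (2)²) + (8·8 - (0)²) + (3·8 - (0)²) = 20 + 64 + 24 = 108,
  det = 8·(3·8 - (0)²) - (2)·((2)·8 - (0)·(0)) + (0)·((2)·(0) - 3·(0)) = 8·(24) - (2)·(16) + (0)·(0) = 160.
  So p(λ) = λ³ - 19λ² + 108λ - 160.
Step 2 — look for an integer root (rational root theorem: any rational root is an integer divisor of 160). Testing λ = 8:
  p(8) = 512 - 1216 + 864 - 160 = 0  ✓
  Dividing out (λ - 8): p(λ) = (λ - 8)(λ² - 11λ + 20).
Step 3 — remaining eigenvalues from the quadratic λ² - 11λ + 20 = 0:
  Δ = 11² - 4·20 = 121 - 80 = 41,  λ = (11 ± √41)/2 = (11 ± 6.4031)/2 ≈ 8.7016 or 2.2984.
  Sorted: λ_1 = 8.7016,  λ_2 = 8,  λ_3 = 2.2984  (check: sum = 19 = tr ✓).

Step 4 — unit eigenvector for λ_1 ≈ 8.7016: v spans the null space of (Sigma - λ_1 I), whose rows are
  r_1 = (-0.7016, 2, 0),  r_2 = (2, -5.7016, 0),  r_3 = (0, 0, -0.7016).
  v is orthogonal to every row, so take v ∝ r_1 × r_3 = ((2)·(-0.7016) - (0)·(0), (0)·(0) - (-0.7016)·(-0.7016), (-0.7016)·(0) - (2)·(0)) ≈ (-1.4031, -0.4922, 0).
  Rescale (multiply by -1 so the first nonzero entry is positive): u = (1.4031, 0.4922, 0).
  ||u|| = √((1.4031)² + (0.4922)² + (0)²) = √(2.211) ≈ 1.4869,  v_1 = u/||u|| ≈ (0.9436, 0.331, 0) (||v_1|| = 1).

λ_1 = 8.7016,  λ_2 = 8,  λ_3 = 2.2984;  v_1 ≈ (0.9436, 0.331, 0)


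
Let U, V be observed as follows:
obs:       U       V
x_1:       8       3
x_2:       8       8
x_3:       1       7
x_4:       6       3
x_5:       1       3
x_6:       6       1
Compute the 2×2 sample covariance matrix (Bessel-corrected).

Step 1 — column means:
  mean(U) = (8 + 8 + 1 + 6 + 1 + 6) / 6 = 30/6 = 5
  mean(V) = (3 + 8 + 7 + 3 + 3 + 1) / 6 = 25/6 = 4.1667

Step 2 — sample covariance S[i,j] = (1/(n-1)) · Σ_k (x_{k,i} - mean_i) · (x_{k,j} - mean_j), with n-1 = 5.
  S[U,U] = ((3)·(3) + (3)·(3) + (-4)·(-4) + (1)·(1) + (-4)·(-4) + (1)·(1)) / 5 = 52/5 = 10.4
  S[U,V] = ((3)·(-1.1667) + (3)·(3.8333) + (-4)·(2.8333) + (1)·(-1.1667) + (-4)·(-1.1667) + (1)·(-3.1667)) / 5 = -3/5 = -0.6
  S[V,V] = ((-1.1667)·(-1.1667) + (3.8333)·(3.8333) + (2.8333)·(2.8333) + (-1.1667)·(-1.1667) + (-1.1667)·(-1.1667) + (-3.1667)·(-3.1667)) / 5 = 36.8333/5 = 7.3667

S is symmetric (S[j,i] = S[i,j]). Assembling:

S = [[10.4, -0.6],
 [-0.6, 7.3667]]


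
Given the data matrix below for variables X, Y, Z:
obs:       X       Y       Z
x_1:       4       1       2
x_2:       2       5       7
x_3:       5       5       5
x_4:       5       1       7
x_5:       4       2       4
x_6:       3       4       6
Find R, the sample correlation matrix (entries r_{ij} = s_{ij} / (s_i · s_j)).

Step 1 — column means:
  mean(X) = (4 + 2 + 5 + 5 + 4 + 3) / 6 = 23/6 = 3.8333
  mean(Y) = (1 + 5 + 5 + 1 + 2 + 4) / 6 = 18/6 = 3
  mean(Z) = (2 + 7 + 5 + 7 + 4 + 6) / 6 = 31/6 = 5.1667

Step 2 — sample variances and covariances s[i,j] = (1/(n-1)) · Σ_k (x_{k,i} - mean_i) · (x_{k,j} - mean_j), with n-1 = 5:
  s[X,X] = ((0.1667)·(0.1667) + (-1.8333)·(-1.8333) + (1.1667)·(1.1667) + (1.1667)·(1.1667) + (0.1667)·(0.1667) + (-0.8333)·(-0.8333)) / 5 = 6.8333/5 = 1.3667
  s[X,Y] = ((0.1667)·(-2) + (-1.8333)·(2) + (1.1667)·(2) + (1.1667)·(-2) + (0.1667)·(-1) + (-0.8333)·(1)) / 5 = -5/5 = -1
  s[X,Z] = ((0.1667)·(-3.1667) + (-1.8333)·(1.8333) + (1.1667)·(-0.1667) + (1.1667)·(1.8333) + (0.1667)·(-1.1667) + (-0.8333)·(0.8333)) / 5 = -2.8333/5 = -0.5667
  s[Y,Y] = ((-2)·(-2) + (2)·(2) + (2)·(2) + (-2)·(-2) + (-1)·(-1) + (1)·(1)) / 5 = 18/5 = 3.6
  s[Y,Z] = ((-2)·(-3.1667) + (2)·(1.8333) + (2)·(-0.1667) + (-2)·(1.8333) + (-1)·(-1.1667) + (1)·(0.8333)) / 5 = 8/5 = 1.6
  s[Z,Z] = ((-3.1667)·(-3.1667) + (1.8333)·(1.8333) + (-0.1667)·(-0.1667) + (1.8333)·(1.8333) + (-1.1667)·(-1.1667) + (0.8333)·(0.8333)) / 5 = 18.8333/5 = 3.7667
  Sample standard deviations s_i = √(s[i,i]):
  s(X) = √(1.3667) = 1.169
  s(Y) = √(3.6) = 1.8974
  s(Z) = √(3.7667) = 1.9408

Step 3 — r_{ij} = s_{ij} / (s_i · s_j):
  r[X,X] = 1 (diagonal).
  r[X,Y] = -1 / (1.169 · 1.8974) = -1 / 2.2181 = -0.4508
  r[X,Z] = -0.5667 / (1.169 · 1.9408) = -0.5667 / 2.2689 = -0.2498
  r[Y,Y] = 1 (diagonal).
  r[Y,Z] = 1.6 / (1.8974 · 1.9408) = 1.6 / 3.6824 = 0.4345
  r[Z,Z] = 1 (diagonal).

R is symmetric with unit diagonal. Assembling:

R = [[1, -0.4508, -0.2498],
 [-0.4508, 1, 0.4345],
 [-0.2498, 0.4345, 1]]


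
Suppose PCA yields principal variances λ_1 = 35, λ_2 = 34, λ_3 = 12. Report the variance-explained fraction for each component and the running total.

Step 1 — total variance = trace(Sigma) = Σ λ_i = 35 + 34 + 12 = 81.

Step 2 — fraction explained by component i = λ_i / Σ λ:
  PC1: 35/81 = 0.4321
  PC2: 34/81 = 0.4198
  PC3: 12/81 = 0.1481

Step 3 — cumulative fraction after k components = (λ_1 + ... + λ_k) / Σ λ:
  k = 1: 35/81 = 0.4321
  k = 2: (35 + 34)/81 = 69/81 = 0.8519
  k = 3: (35 + 34 + 12)/81 = 81/81 = 1

Summary (fraction, with percent):

explained: PC1 0.4321 (43.21%), PC2 0.4198 (41.98%), PC3 0.1481 (14.81%);  cumulative: 0.4321, 0.8519, 1


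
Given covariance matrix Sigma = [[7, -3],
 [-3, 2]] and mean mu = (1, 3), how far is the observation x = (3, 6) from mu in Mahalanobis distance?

Step 1 — centre the observation: (x - mu) = (2, 3).

Step 2 — invert Sigma. det(Sigma) = 7·2 - (-3)² = 5.
  Sigma^{-1} = (1/det) · [[d, -b], [-b, a]] = [[0.4, 0.6],
 [0.6, 1.4]].

Step 3 — form the quadratic (x - mu)^T · Sigma^{-1} · (x - mu):
  Sigma^{-1} · (x - mu) = (2.6, 5.4).
  (x - mu)^T · [Sigma^{-1} · (x - mu)] = (2)·(2.6) + (3)·(5.4) = 21.4.

Step 4 — take square root: d = √(21.4) ≈ 4.626.

d(x, mu) = √(21.4) ≈ 4.626


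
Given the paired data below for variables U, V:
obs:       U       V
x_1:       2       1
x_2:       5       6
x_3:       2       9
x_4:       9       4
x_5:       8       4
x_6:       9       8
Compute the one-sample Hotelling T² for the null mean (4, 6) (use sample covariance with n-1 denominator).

Step 1 — sample mean vector:
  mean(U) = (2 + 5 + 2 + 9 + 8 + 9) / 6 = 35/6 = 5.8333
  mean(V) = (1 + 6 + 9 + 4 + 4 + 8) / 6 = 32/6 = 5.3333
  x̄ = (5.8333, 5.3333),  deviation x̄ - mu_0 = (5.8333, 5.3333) - (4, 6) = (1.8333, -0.6667).

Step 2 — sample covariance matrix, S[i,j] = (1/(n-1)) · Σ_k (x_{k,i} - mean_i) · (x_{k,j} - mean_j), divisor n-1 = 5:
  S[U,U] = ((-3.8333)·(-3.8333) + (-0.8333)·(-0.8333) + (-3.8333)·(-3.8333) + (3.1667)·(3.1667) + (2.1667)·(2.1667) + (3.1667)·(3.1667)) / 5 = 54.8333/5 = 10.9667
  S[U,V] = ((-3.8333)·(-4.3333) + (-0.8333)·(0.6667) + (-3.8333)·(3.6667) + (3.1667)·(-1.3333) + (2.1667)·(-1.3333) + (3.1667)·(2.6667)) / 5 = 3.3333/5 = 0.6667
  S[V,V] = ((-4.3333)·(-4.3333) + (0.6667)·(0.6667) + (3.6667)·(3.6667) + (-1.3333)·(-1.3333) + (-1.3333)·(-1.3333) + (2.6667)·(2.6667)) / 5 = 43.3333/5 = 8.6667
  S = [[10.9667, 0.6667],
 [0.6667, 8.6667]].

Step 3 — invert S. det(S) = 10.9667·8.6667 - (0.6667)² = 94.6.
  S^{-1} = (1/det) · [[d, -b], [-b, a]] = [[0.0916, -0.007],
 [-0.007, 0.1159]].

Step 4 — quadratic form (x̄ - mu_0)^T · S^{-1} · (x̄ - mu_0):
  S^{-1} · (x̄ - mu_0) = (0.1727, -0.0902),
  (x̄ - mu_0)^T · [...] = (1.8333)·(0.1727) + (-0.6667)·(-0.0902) = 0.3767.

Step 5 — scale by n: T² = 6 · 0.3767 = 2.26.

T² ≈ 2.26


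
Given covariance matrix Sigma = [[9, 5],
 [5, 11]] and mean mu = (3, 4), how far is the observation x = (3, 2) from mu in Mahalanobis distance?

Step 1 — centre the observation: (x - mu) = (0, -2).

Step 2 — invert Sigma. det(Sigma) = 9·11 - (5)² = 74.
  Sigma^{-1} = (1/det) · [[d, -b], [-b, a]] = [[0.1486, -0.0676],
 [-0.0676, 0.1216]].

Step 3 — form the quadratic (x - mu)^T · Sigma^{-1} · (x - mu):
  Sigma^{-1} · (x - mu) = (0.1351, -0.2432).
  (x - mu)^T · [Sigma^{-1} · (x - mu)] = (0)·(0.1351) + (-2)·(-0.2432) = 0.4865.

Step 4 — take square root: d = √(0.4865) ≈ 0.6975.

d(x, mu) = √(0.4865) ≈ 0.6975


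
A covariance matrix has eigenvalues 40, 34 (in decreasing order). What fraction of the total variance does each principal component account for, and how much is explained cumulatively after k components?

Step 1 — total variance = trace(Sigma) = Σ λ_i = 40 + 34 = 74.

Step 2 — fraction explained by component i = λ_i / Σ λ:
  PC1: 40/74 = 0.5405
  PC2: 34/74 = 0.4595

Step 3 — cumulative fraction after k components = (λ_1 + ... + λ_k) / Σ λ:
  k = 1: 40/74 = 0.5405
  k = 2: (40 + 34)/74 = 74/74 = 1

Summary (fraction, with percent):

explained: PC1 0.5405 (54.05%), PC2 0.4595 (45.95%);  cumulative: 0.5405, 1


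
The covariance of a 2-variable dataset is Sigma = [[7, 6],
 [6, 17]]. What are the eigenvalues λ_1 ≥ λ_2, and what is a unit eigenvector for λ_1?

Step 1 — characteristic polynomial of 2×2 Sigma:
  det(Sigma - λI) = λ² - trace · λ + det = 0.
  trace = 7 + 17 = 24, det = 7·17 - (6)² = 83.
Step 2 — discriminant:
  Δ = trace² - 4·det = 576 - 332 = 244.
Step 3 — eigenvalues:
  λ = (trace ± √Δ)/2 = (24 ± 15.6205)/2,
  λ_1 = 19.8102,  λ_2 = 4.1898.

Step 4 — unit eigenvector for λ_1: solve (Sigma - λ_1 I)v = 0. First row:
  (7 - 19.8102)·v_x + (6)·v_y = 0, i.e. (-12.8102)·v_x + (6)·v_y = 0,
  so v ∝ (b, λ_1 - a) = (6, 12.8102) = u.
  ||u|| = √((6)² + (12.8102)²) = √(200.1025) ≈ 14.1458,
  v_1 = u/||u|| ≈ (0.4242, 0.9056) (||v_1|| = 1).

λ_1 = 19.8102,  λ_2 = 4.1898;  v_1 ≈ (0.4242, 0.9056)


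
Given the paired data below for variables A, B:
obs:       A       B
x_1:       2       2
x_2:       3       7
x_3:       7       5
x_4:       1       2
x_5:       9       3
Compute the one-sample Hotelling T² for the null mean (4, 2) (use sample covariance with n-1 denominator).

Step 1 — sample mean vector:
  mean(A) = (2 + 3 + 7 + 1 + 9) / 5 = 22/5 = 4.4
  mean(B) = (2 + 7 + 5 + 2 + 3) / 5 = 19/5 = 3.8
  x̄ = (4.4, 3.8),  deviation x̄ - mu_0 = (4.4, 3.8) - (4, 2) = (0.4, 1.8).

Step 2 — sample covariance matrix, S[i,j] = (1/(n-1)) · Σ_k (x_{k,i} - mean_i) · (x_{k,j} - mean_j), divisor n-1 = 4:
  S[A,A] = ((-2.4)·(-2.4) + (-1.4)·(-1.4) + (2.6)·(2.6) + (-3.4)·(-3.4) + (4.6)·(4.6)) / 4 = 47.2/4 = 11.8
  S[A,B] = ((-2.4)·(-1.8) + (-1.4)·(3.2) + (2.6)·(1.2) + (-3.4)·(-1.8) + (4.6)·(-0.8)) / 4 = 5.4/4 = 1.35
  S[B,B] = ((-1.8)·(-1.8) + (3.2)·(3.2) + (1.2)·(1.2) + (-1.8)·(-1.8) + (-0.8)·(-0.8)) / 4 = 18.8/4 = 4.7
  S = [[11.8, 1.35],
 [1.35, 4.7]].

Step 3 — invert S. det(S) = 11.8·4.7 - (1.35)² = 53.6375.
  S^{-1} = (1/det) · [[d, -b], [-b, a]] = [[0.0876, -0.0252],
 [-0.0252, 0.22]].

Step 4 — quadratic form (x̄ - mu_0)^T · S^{-1} · (x̄ - mu_0):
  S^{-1} · (x̄ - mu_0) = (-0.0103, 0.3859),
  (x̄ - mu_0)^T · [...] = (0.4)·(-0.0103) + (1.8)·(0.3859) = 0.6906.

Step 5 — scale by n: T² = 5 · 0.6906 = 3.4528.

T² ≈ 3.4528


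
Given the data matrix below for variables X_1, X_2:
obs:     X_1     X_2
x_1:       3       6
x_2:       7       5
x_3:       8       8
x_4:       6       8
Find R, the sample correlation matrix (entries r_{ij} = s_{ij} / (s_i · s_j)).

Step 1 — column means:
  mean(X_1) = (3 + 7 + 8 + 6) / 4 = 24/4 = 6
  mean(X_2) = (6 + 5 + 8 + 8) / 4 = 27/4 = 6.75

Step 2 — sample variances and covariances s[i,j] = (1/(n-1)) · Σ_k (x_{k,i} - mean_i) · (x_{k,j} - mean_j), with n-1 = 3:
  s[X_1,X_1] = ((-3)·(-3) + (1)·(1) + (2)·(2) + (0)·(0)) / 3 = 14/3 = 4.6667
  s[X_1,X_2] = ((-3)·(-0.75) + (1)·(-1.75) + (2)·(1.25) + (0)·(1.25)) / 3 = 3/3 = 1
  s[X_2,X_2] = ((-0.75)·(-0.75) + (-1.75)·(-1.75) + (1.25)·(1.25) + (1.25)·(1.25)) / 3 = 6.75/3 = 2.25
  Sample standard deviations s_i = √(s[i,i]):
  s(X_1) = √(4.6667) = 2.1602
  s(X_2) = √(2.25) = 1.5

Step 3 — r_{ij} = s_{ij} / (s_i · s_j):
  r[X_1,X_1] = 1 (diagonal).
  r[X_1,X_2] = 1 / (2.1602 · 1.5) = 1 / 3.2404 = 0.3086
  r[X_2,X_2] = 1 (diagonal).

R is symmetric with unit diagonal. Assembling:

R = [[1, 0.3086],
 [0.3086, 1]]


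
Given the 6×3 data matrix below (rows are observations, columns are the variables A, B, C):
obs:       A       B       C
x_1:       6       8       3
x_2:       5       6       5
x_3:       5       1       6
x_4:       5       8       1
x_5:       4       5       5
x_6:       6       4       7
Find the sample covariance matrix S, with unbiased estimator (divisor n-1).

Step 1 — column means:
  mean(A) = (6 + 5 + 5 + 5 + 4 + 6) / 6 = 31/6 = 5.1667
  mean(B) = (8 + 6 + 1 + 8 + 5 + 4) / 6 = 32/6 = 5.3333
  mean(C) = (3 + 5 + 6 + 1 + 5 + 7) / 6 = 27/6 = 4.5

Step 2 — sample covariance S[i,j] = (1/(n-1)) · Σ_k (x_{k,i} - mean_i) · (x_{k,j} - mean_j), with n-1 = 5.
  S[A,A] = ((0.8333)·(0.8333) + (-0.1667)·(-0.1667) + (-0.1667)·(-0.1667) + (-0.1667)·(-0.1667) + (-1.1667)·(-1.1667) + (0.8333)·(0.8333)) / 5 = 2.8333/5 = 0.5667
  S[A,B] = ((0.8333)·(2.6667) + (-0.1667)·(0.6667) + (-0.1667)·(-4.3333) + (-0.1667)·(2.6667) + (-1.1667)·(-0.3333) + (0.8333)·(-1.3333)) / 5 = 1.6667/5 = 0.3333
  S[A,C] = ((0.8333)·(-1.5) + (-0.1667)·(0.5) + (-0.1667)·(1.5) + (-0.1667)·(-3.5) + (-1.1667)·(0.5) + (0.8333)·(2.5)) / 5 = 0.5/5 = 0.1
  S[B,B] = ((2.6667)·(2.6667) + (0.6667)·(0.6667) + (-4.3333)·(-4.3333) + (2.6667)·(2.6667) + (-0.3333)·(-0.3333) + (-1.3333)·(-1.3333)) / 5 = 35.3333/5 = 7.0667
  S[B,C] = ((2.6667)·(-1.5) + (0.6667)·(0.5) + (-4.3333)·(1.5) + (2.6667)·(-3.5) + (-0.3333)·(0.5) + (-1.3333)·(2.5)) / 5 = -23/5 = -4.6
  S[C,C] = ((-1.5)·(-1.5) + (0.5)·(0.5) + (1.5)·(1.5) + (-3.5)·(-3.5) + (0.5)·(0.5) + (2.5)·(2.5)) / 5 = 23.5/5 = 4.7

S is symmetric (S[j,i] = S[i,j]). Assembling:

S = [[0.5667, 0.3333, 0.1],
 [0.3333, 7.0667, -4.6],
 [0.1, -4.6, 4.7]]


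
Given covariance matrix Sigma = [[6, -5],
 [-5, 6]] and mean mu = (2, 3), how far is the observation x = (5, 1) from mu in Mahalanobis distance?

Step 1 — centre the observation: (x - mu) = (3, -2).

Step 2 — invert Sigma. det(Sigma) = 6·6 - (-5)² = 11.
  Sigma^{-1} = (1/det) · [[d, -b], [-b, a]] = [[0.5455, 0.4545],
 [0.4545, 0.5455]].

Step 3 — form the quadratic (x - mu)^T · Sigma^{-1} · (x - mu):
  Sigma^{-1} · (x - mu) = (0.7273, 0.2727).
  (x - mu)^T · [Sigma^{-1} · (x - mu)] = (3)·(0.7273) + (-2)·(0.2727) = 1.6364.

Step 4 — take square root: d = √(1.6364) ≈ 1.2792.

d(x, mu) = √(1.6364) ≈ 1.2792


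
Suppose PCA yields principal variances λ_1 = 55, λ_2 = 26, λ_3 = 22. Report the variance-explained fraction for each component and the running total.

Step 1 — total variance = trace(Sigma) = Σ λ_i = 55 + 26 + 22 = 103.

Step 2 — fraction explained by component i = λ_i / Σ λ:
  PC1: 55/103 = 0.534
  PC2: 26/103 = 0.2524
  PC3: 22/103 = 0.2136

Step 3 — cumulative fraction after k components = (λ_1 + ... + λ_k) / Σ λ:
  k = 1: 55/103 = 0.534
  k = 2: (55 + 26)/103 = 81/103 = 0.7864
  k = 3: (55 + 26 + 22)/103 = 103/103 = 1

Summary (fraction, with percent):

explained: PC1 0.534 (53.4%), PC2 0.2524 (25.24%), PC3 0.2136 (21.36%);  cumulative: 0.534, 0.7864, 1


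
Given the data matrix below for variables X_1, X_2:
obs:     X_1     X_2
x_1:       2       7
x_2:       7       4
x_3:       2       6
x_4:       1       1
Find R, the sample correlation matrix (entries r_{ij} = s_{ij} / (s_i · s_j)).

Step 1 — column means:
  mean(X_1) = (2 + 7 + 2 + 1) / 4 = 12/4 = 3
  mean(X_2) = (7 + 4 + 6 + 1) / 4 = 18/4 = 4.5

Step 2 — sample variances and covariances s[i,j] = (1/(n-1)) · Σ_k (x_{k,i} - mean_i) · (x_{k,j} - mean_j), with n-1 = 3:
  s[X_1,X_1] = ((-1)·(-1) + (4)·(4) + (-1)·(-1) + (-2)·(-2)) / 3 = 22/3 = 7.3333
  s[X_1,X_2] = ((-1)·(2.5) + (4)·(-0.5) + (-1)·(1.5) + (-2)·(-3.5)) / 3 = 1/3 = 0.3333
  s[X_2,X_2] = ((2.5)·(2.5) + (-0.5)·(-0.5) + (1.5)·(1.5) + (-3.5)·(-3.5)) / 3 = 21/3 = 7
  Sample standard deviations s_i = √(s[i,i]):
  s(X_1) = √(7.3333) = 2.708
  s(X_2) = √(7) = 2.6458

Step 3 — r_{ij} = s_{ij} / (s_i · s_j):
  r[X_1,X_1] = 1 (diagonal).
  r[X_1,X_2] = 0.3333 / (2.708 · 2.6458) = 0.3333 / 7.1647 = 0.0465
  r[X_2,X_2] = 1 (diagonal).

R is symmetric with unit diagonal. Assembling:

R = [[1, 0.0465],
 [0.0465, 1]]


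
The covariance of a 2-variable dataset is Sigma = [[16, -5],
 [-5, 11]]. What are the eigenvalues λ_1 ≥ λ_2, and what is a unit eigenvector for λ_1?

Step 1 — characteristic polynomial of 2×2 Sigma:
  det(Sigma - λI) = λ² - trace · λ + det = 0.
  trace = 16 + 11 = 27, det = 16·11 - (-5)² = 151.
Step 2 — discriminant:
  Δ = trace² - 4·det = 729 - 604 = 125.
Step 3 — eigenvalues:
  λ = (trace ± √Δ)/2 = (27 ± 11.1803)/2,
  λ_1 = 19.0902,  λ_2 = 7.9098.

Step 4 — unit eigenvector for λ_1: solve (Sigma - λ_1 I)v = 0. First row:
  (16 - 19.0902)·v_x + (-5)·v_y = 0, i.e. (-3.0902)·v_x + (-5)·v_y = 0,
  so v ∝ (b, λ_1 - a) = (-5, 3.0902); multiply by -1 so the first entry is positive: u = (5, -3.0902).
  ||u|| = √((5)² + (-3.0902)²) = √(34.5492) ≈ 5.8779,
  v_1 = u/||u|| ≈ (0.8507, -0.5257) (||v_1|| = 1).

λ_1 = 19.0902,  λ_2 = 7.9098;  v_1 ≈ (0.8507, -0.5257)


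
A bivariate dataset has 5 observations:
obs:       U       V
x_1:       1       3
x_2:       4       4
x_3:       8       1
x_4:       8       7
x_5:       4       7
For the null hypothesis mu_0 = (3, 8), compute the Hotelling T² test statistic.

Step 1 — sample mean vector:
  mean(U) = (1 + 4 + 8 + 8 + 4) / 5 = 25/5 = 5
  mean(V) = (3 + 4 + 1 + 7 + 7) / 5 = 22/5 = 4.4
  x̄ = (5, 4.4),  deviation x̄ - mu_0 = (5, 4.4) - (3, 8) = (2, -3.6).

Step 2 — sample covariance matrix, S[i,j] = (1/(n-1)) · Σ_k (x_{k,i} - mean_i) · (x_{k,j} - mean_j), divisor n-1 = 4:
  S[U,U] = ((-4)·(-4) + (-1)·(-1) + (3)·(3) + (3)·(3) + (-1)·(-1)) / 4 = 36/4 = 9
  S[U,V] = ((-4)·(-1.4) + (-1)·(-0.4) + (3)·(-3.4) + (3)·(2.6) + (-1)·(2.6)) / 4 = 1/4 = 0.25
  S[V,V] = ((-1.4)·(-1.4) + (-0.4)·(-0.4) + (-3.4)·(-3.4) + (2.6)·(2.6) + (2.6)·(2.6)) / 4 = 27.2/4 = 6.8
  S = [[9, 0.25],
 [0.25, 6.8]].

Step 3 — invert S. det(S) = 9·6.8 - (0.25)² = 61.1375.
  S^{-1} = (1/det) · [[d, -b], [-b, a]] = [[0.1112, -0.0041],
 [-0.0041, 0.1472]].

Step 4 — quadratic form (x̄ - mu_0)^T · S^{-1} · (x̄ - mu_0):
  S^{-1} · (x̄ - mu_0) = (0.2372, -0.5381),
  (x̄ - mu_0)^T · [...] = (2)·(0.2372) + (-3.6)·(-0.5381) = 2.4116.

Step 5 — scale by n: T² = 5 · 2.4116 = 12.0581.

T² ≈ 12.0581


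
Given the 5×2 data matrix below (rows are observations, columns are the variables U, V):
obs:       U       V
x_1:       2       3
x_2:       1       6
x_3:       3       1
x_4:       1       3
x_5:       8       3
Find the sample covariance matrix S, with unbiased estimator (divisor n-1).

Step 1 — column means:
  mean(U) = (2 + 1 + 3 + 1 + 8) / 5 = 15/5 = 3
  mean(V) = (3 + 6 + 1 + 3 + 3) / 5 = 16/5 = 3.2

Step 2 — sample covariance S[i,j] = (1/(n-1)) · Σ_k (x_{k,i} - mean_i) · (x_{k,j} - mean_j), with n-1 = 4.
  S[U,U] = ((-1)·(-1) + (-2)·(-2) + (0)·(0) + (-2)·(-2) + (5)·(5)) / 4 = 34/4 = 8.5
  S[U,V] = ((-1)·(-0.2) + (-2)·(2.8) + (0)·(-2.2) + (-2)·(-0.2) + (5)·(-0.2)) / 4 = -6/4 = -1.5
  S[V,V] = ((-0.2)·(-0.2) + (2.8)·(2.8) + (-2.2)·(-2.2) + (-0.2)·(-0.2) + (-0.2)·(-0.2)) / 4 = 12.8/4 = 3.2

S is symmetric (S[j,i] = S[i,j]). Assembling:

S = [[8.5, -1.5],
 [-1.5, 3.2]]
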